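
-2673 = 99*( - 27 )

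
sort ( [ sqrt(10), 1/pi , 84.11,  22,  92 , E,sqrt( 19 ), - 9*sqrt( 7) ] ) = [ - 9*sqrt( 7),  1/pi, E,  sqrt (10),  sqrt(19), 22,  84.11, 92]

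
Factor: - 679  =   -7^1*97^1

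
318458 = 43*7406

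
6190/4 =1547 + 1/2 = 1547.50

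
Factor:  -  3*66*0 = 0^1 = 0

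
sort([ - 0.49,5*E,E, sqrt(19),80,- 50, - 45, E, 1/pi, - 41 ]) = [-50 , - 45, - 41, - 0.49, 1/pi  ,  E, E, sqrt(19 ), 5*E,80]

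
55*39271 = 2159905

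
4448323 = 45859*97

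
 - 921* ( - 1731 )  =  1594251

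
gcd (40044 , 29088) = 12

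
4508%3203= 1305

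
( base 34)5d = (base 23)7M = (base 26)71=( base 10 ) 183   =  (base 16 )B7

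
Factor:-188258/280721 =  - 2^1* 113^1 * 337^( - 1 ) = - 226/337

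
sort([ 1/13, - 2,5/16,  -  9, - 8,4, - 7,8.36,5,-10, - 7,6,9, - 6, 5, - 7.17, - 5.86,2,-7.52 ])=[ - 10, - 9,- 8,-7.52,  -  7.17,- 7, - 7, - 6, - 5.86, - 2,1/13, 5/16,2,4,5 , 5,6,8.36,9 ] 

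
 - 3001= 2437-5438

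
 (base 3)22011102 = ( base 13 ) 292A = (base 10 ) 5951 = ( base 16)173f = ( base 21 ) DA8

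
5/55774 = 5/55774 =0.00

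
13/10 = 1 + 3/10  =  1.30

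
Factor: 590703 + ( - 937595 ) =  - 2^2*7^1 * 13^1*953^1 = - 346892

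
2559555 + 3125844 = 5685399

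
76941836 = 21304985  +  55636851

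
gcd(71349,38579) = 1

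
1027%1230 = 1027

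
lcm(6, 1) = 6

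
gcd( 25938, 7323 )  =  3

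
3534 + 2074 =5608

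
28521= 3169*9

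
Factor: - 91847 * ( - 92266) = 8474355302  =  2^1*7^1*13121^1*46133^1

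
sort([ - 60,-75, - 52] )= [-75, - 60,-52] 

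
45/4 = 11 + 1/4 = 11.25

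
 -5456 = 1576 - 7032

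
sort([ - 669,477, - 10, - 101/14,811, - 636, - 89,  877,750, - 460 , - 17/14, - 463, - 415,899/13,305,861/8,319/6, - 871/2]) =[ - 669, - 636 , - 463, - 460, - 871/2, - 415, - 89, - 10,-101/14, - 17/14,319/6,899/13, 861/8, 305,477,750, 811, 877 ] 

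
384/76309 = 384/76309 = 0.01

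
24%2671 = 24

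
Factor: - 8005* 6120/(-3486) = 8165100/581 = 2^2*3^1*5^2*7^ (-1 )* 17^1 * 83^( - 1)*1601^1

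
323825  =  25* 12953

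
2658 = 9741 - 7083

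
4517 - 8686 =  - 4169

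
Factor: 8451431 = 17^1*613^1*811^1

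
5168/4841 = 1 + 327/4841 = 1.07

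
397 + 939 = 1336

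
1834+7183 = 9017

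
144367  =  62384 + 81983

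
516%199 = 118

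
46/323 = 46/323=0.14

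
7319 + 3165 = 10484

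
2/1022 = 1/511 = 0.00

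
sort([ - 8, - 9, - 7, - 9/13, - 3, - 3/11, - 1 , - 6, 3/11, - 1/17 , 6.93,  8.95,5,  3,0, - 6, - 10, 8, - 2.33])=[ - 10, - 9, - 8, - 7 ,-6, - 6,  -  3,-2.33, - 1, - 9/13, - 3/11, - 1/17, 0,  3/11, 3  ,  5, 6.93,8,8.95]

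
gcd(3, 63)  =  3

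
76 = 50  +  26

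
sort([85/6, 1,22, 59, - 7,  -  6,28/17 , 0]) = [ - 7, -6,0, 1,28/17, 85/6, 22, 59 ] 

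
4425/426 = 1475/142 = 10.39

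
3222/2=1611= 1611.00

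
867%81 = 57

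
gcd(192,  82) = 2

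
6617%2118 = 263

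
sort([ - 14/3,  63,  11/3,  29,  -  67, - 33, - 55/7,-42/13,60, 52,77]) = [ - 67 , - 33,-55/7, - 14/3,-42/13,11/3, 29, 52,60, 63, 77]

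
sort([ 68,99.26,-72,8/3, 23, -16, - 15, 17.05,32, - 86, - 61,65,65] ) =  [-86, - 72,  -  61,-16,  -  15, 8/3, 17.05,23,32, 65,65,68, 99.26]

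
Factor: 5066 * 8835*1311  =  58677882210 = 2^1*3^2*5^1*17^1*19^2*23^1*31^1*149^1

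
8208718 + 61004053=69212771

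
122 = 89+33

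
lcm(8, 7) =56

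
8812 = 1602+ 7210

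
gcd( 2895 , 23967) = 3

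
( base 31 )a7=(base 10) 317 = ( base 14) 189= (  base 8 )475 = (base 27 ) BK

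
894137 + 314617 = 1208754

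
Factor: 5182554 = 2^1*3^1 *13^2 * 19^1*269^1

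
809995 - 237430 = 572565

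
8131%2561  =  448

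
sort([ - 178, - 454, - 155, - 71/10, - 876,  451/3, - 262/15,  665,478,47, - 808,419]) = [ - 876,-808, - 454, - 178, - 155, - 262/15,  -  71/10,47,451/3,419, 478,  665]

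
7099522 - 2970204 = 4129318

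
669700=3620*185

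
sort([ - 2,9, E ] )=[ - 2, E,9] 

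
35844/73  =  491+1/73 = 491.01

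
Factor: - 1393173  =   - 3^3 * 51599^1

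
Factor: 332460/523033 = 2^2 * 3^2*5^1*7^(  -  1 )*1847^1*74719^( - 1)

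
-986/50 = -20 + 7/25 = - 19.72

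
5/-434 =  - 5/434 =- 0.01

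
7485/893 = 8  +  341/893 = 8.38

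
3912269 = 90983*43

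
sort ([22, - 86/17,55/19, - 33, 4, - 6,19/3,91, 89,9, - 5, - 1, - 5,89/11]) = [-33,-6,-86/17, -5, - 5 , - 1,55/19,4,19/3, 89/11, 9,22,89, 91]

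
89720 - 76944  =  12776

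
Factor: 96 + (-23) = 73^1 = 73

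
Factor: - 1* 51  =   - 3^1*17^1 = -51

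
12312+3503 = 15815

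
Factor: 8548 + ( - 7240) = 2^2 *3^1  *  109^1 = 1308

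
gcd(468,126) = 18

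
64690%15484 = 2754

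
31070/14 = 2219 + 2/7= 2219.29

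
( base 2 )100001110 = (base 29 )99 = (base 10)270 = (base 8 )416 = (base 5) 2040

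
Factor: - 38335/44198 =-85/98=- 2^(  -  1)*5^1*7^( - 2 )*17^1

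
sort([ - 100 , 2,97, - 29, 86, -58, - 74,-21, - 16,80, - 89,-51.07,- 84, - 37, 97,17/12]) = [ - 100, - 89 , - 84, - 74, - 58, - 51.07, - 37, - 29, - 21,  -  16,17/12,2,80, 86,97, 97 ]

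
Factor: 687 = 3^1*229^1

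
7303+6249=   13552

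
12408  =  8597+3811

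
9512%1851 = 257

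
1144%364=52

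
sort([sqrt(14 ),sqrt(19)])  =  [sqrt( 14),sqrt( 19)]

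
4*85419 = 341676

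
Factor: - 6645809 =-229^1*29021^1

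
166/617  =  166/617 = 0.27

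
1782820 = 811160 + 971660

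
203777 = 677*301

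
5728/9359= 5728/9359 = 0.61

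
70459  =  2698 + 67761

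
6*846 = 5076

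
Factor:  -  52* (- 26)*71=95992  =  2^3*13^2*71^1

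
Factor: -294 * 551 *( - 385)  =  62367690 = 2^1* 3^1*5^1*7^3 * 11^1*19^1*29^1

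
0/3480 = 0 = 0.00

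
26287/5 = 5257 + 2/5 =5257.40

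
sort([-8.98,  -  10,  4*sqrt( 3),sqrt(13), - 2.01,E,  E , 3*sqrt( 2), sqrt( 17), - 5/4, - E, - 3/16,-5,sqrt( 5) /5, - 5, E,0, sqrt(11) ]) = [ - 10, - 8.98, - 5, - 5, - E, - 2.01, - 5/4, - 3/16, 0, sqrt( 5)/5,E, E,E,sqrt(11 ), sqrt(13), sqrt (17 ), 3*sqrt(2), 4*sqrt( 3) ]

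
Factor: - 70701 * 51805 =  - 3^1*5^1 * 13^1*797^1*23567^1 = - 3662665305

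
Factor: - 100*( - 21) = 2100=2^2 * 3^1*5^2 * 7^1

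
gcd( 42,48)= 6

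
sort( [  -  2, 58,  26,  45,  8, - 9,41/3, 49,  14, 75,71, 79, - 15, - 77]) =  [- 77,  -  15,- 9, - 2, 8, 41/3,14,26, 45, 49, 58,  71, 75,  79 ]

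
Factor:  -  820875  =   - 3^1*5^3*11^1*199^1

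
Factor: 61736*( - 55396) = - 3419927456 = -2^5 * 11^1*1259^1*7717^1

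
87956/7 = 12565  +  1/7 = 12565.14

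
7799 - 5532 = 2267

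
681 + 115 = 796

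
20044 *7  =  140308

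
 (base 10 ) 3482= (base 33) 36H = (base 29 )442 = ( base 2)110110011010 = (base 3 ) 11202222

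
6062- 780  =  5282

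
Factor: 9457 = 7^2*193^1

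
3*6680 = 20040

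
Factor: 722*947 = 2^1*19^2 * 947^1= 683734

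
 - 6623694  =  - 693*9558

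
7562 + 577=8139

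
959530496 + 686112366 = 1645642862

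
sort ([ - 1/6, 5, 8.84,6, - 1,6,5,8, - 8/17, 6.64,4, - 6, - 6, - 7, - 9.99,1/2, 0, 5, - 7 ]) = [ - 9.99, - 7, - 7, - 6, - 6, - 1, - 8/17, - 1/6, 0, 1/2, 4,5  ,  5 , 5, 6,6, 6.64, 8 , 8.84 ]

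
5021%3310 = 1711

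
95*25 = 2375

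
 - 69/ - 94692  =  23/31564 =0.00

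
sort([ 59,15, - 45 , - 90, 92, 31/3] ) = [ - 90, - 45,31/3, 15,59,92] 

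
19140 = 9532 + 9608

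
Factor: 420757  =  420757^1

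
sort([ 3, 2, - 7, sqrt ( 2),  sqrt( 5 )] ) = [ - 7, sqrt( 2),2, sqrt(5),3]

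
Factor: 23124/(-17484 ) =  - 31^(-1 )*41^1 = -41/31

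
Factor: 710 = 2^1*5^1*71^1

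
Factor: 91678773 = 3^1*17^1*29^1*61987^1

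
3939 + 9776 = 13715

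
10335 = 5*2067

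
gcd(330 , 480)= 30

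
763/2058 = 109/294 = 0.37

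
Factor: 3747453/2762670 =2^( - 1 )*5^( - 1 )*17^( - 1)*5417^(-1) * 1249151^1 = 1249151/920890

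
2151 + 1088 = 3239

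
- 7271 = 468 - 7739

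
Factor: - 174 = - 2^1 *3^1*29^1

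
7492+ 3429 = 10921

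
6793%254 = 189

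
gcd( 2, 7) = 1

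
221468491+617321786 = 838790277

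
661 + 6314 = 6975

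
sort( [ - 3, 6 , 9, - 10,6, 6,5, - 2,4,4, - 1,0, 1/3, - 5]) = [ - 10, - 5, - 3,-2, - 1, 0, 1/3,4, 4,5,6,6,6 , 9]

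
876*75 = 65700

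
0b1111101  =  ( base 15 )85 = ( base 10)125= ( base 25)50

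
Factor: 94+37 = 131^1  =  131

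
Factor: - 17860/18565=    - 76/79  =  - 2^2 * 19^1 * 79^( - 1 )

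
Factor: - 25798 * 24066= - 2^2*3^2*7^1*191^1 *12899^1 = - 620854668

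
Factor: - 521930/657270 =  - 779/981= - 3^ ( - 2)*19^1*41^1*109^(- 1)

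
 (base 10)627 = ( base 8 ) 1163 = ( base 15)2BC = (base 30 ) kr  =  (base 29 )li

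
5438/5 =1087 + 3/5= 1087.60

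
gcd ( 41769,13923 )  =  13923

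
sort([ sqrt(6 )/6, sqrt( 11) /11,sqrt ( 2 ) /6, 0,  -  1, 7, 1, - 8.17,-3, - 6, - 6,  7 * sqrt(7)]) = [ - 8.17, - 6, - 6, - 3, - 1, 0, sqrt (2 ) /6 , sqrt ( 11 )/11, sqrt( 6)/6, 1, 7,7*sqrt(7 ) ]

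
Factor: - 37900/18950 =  - 2 =- 2^1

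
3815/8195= 763/1639  =  0.47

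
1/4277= 1/4277 = 0.00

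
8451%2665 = 456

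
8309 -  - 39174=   47483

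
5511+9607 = 15118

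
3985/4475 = 797/895 = 0.89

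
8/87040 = 1/10880 = 0.00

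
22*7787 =171314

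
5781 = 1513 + 4268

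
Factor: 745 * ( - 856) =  - 637720 = - 2^3* 5^1*107^1* 149^1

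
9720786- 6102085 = 3618701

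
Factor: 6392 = 2^3*17^1*47^1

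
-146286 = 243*( - 602)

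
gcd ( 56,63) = 7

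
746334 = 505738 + 240596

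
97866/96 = 1019+7/16 = 1019.44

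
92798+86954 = 179752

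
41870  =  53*790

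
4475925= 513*8725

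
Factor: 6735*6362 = 42848070 =2^1 * 3^1*5^1*449^1*3181^1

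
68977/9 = 68977/9 = 7664.11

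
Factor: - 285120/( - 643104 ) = 2^1* 3^2*5^1*7^(-1 )*29^(  -  1) = 90/203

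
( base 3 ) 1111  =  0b101000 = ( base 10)40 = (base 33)17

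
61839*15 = 927585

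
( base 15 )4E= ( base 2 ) 1001010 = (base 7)134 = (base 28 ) 2i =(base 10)74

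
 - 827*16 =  - 13232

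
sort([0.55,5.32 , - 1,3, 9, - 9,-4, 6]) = [ - 9, - 4, - 1, 0.55,3,5.32,6,9 ]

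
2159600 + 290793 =2450393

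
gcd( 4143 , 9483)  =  3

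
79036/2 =39518 = 39518.00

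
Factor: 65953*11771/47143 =776332763/47143 = 79^1*101^1* 149^1* 653^1*47143^( - 1 )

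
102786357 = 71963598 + 30822759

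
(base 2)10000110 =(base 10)134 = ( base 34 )3W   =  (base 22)62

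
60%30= 0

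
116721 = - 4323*( - 27 ) 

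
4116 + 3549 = 7665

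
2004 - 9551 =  - 7547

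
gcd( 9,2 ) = 1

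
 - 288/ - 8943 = 96/2981 = 0.03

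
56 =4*14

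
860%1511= 860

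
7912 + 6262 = 14174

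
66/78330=11/13055  =  0.00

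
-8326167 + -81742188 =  -90068355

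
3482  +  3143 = 6625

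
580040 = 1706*340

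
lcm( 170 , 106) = 9010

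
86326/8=43163/4 = 10790.75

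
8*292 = 2336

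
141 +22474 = 22615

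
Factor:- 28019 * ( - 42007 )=7^1*17^1 * 353^1 * 28019^1=   1176994133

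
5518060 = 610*9046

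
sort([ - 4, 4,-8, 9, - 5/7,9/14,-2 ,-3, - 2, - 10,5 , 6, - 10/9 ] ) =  [  -  10, - 8,  -  4, - 3, -2,-2, - 10/9 ,-5/7,  9/14, 4,5,6,9]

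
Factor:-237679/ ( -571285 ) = 5^( - 1)  *11^(-1)*17^(  -  1)*389^1= 389/935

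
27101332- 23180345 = 3920987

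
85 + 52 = 137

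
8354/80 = 4177/40=104.42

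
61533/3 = 20511 = 20511.00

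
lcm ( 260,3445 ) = 13780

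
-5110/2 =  - 2555 = - 2555.00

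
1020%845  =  175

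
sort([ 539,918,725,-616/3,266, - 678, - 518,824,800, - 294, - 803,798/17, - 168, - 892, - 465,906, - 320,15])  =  [ - 892, - 803 , - 678, - 518, - 465,-320, - 294 , - 616/3, - 168, 15,798/17,266,539,725,800,824, 906,  918] 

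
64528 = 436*148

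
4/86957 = 4/86957=0.00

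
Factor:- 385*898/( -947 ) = 345730/947= 2^1*5^1*7^1 * 11^1*449^1*947^(- 1)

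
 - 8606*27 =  - 232362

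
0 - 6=-6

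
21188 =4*5297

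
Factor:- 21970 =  - 2^1*5^1 * 13^3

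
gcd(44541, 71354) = 1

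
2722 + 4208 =6930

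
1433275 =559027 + 874248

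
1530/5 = 306=306.00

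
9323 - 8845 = 478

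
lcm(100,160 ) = 800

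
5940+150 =6090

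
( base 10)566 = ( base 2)1000110110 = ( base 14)2C6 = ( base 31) I8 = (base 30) iq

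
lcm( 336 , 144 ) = 1008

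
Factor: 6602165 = 5^1*1320433^1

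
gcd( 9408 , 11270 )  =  98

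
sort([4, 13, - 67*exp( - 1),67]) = [ - 67*exp(-1 ), 4, 13, 67 ]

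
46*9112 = 419152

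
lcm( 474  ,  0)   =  0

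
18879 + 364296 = 383175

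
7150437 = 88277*81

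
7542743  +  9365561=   16908304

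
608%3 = 2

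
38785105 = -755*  ( - 51371 ) 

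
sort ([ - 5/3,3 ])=[ - 5/3,3 ] 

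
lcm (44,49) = 2156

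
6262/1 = 6262 = 6262.00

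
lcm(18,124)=1116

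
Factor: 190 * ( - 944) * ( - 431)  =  77304160 = 2^5*5^1* 19^1* 59^1*431^1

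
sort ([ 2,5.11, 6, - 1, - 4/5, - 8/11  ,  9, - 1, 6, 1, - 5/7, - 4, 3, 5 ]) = [ - 4, - 1, - 1, - 4/5, - 8/11, - 5/7, 1,2, 3, 5, 5.11, 6, 6, 9]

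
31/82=31/82 = 0.38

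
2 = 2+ 0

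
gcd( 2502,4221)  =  9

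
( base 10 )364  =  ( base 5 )2424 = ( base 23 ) FJ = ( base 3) 111111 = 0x16C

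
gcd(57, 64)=1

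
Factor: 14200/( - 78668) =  - 50/277 = - 2^1 *5^2 *277^(- 1)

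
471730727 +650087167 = 1121817894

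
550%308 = 242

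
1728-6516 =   -  4788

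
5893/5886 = 5893/5886=1.00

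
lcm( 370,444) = 2220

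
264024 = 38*6948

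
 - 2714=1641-4355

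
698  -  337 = 361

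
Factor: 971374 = 2^1*463^1*1049^1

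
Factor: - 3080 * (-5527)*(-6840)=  - 2^6*3^2*5^2*7^1*11^1*19^1*5527^1=- 116438414400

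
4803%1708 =1387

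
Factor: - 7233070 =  - 2^1*5^1*13^1*55639^1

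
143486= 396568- 253082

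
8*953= 7624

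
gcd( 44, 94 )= 2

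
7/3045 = 1/435 = 0.00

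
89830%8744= 2390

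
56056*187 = 10482472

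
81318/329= 81318/329 = 247.17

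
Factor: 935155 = 5^1*13^1*14387^1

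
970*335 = 324950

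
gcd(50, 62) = 2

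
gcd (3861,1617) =33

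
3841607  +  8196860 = 12038467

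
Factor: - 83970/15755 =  - 2^1*3^3*23^( - 1)*137^(- 1 ) * 311^1 = - 16794/3151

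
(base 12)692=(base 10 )974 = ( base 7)2561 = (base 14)4D8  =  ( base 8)1716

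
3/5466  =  1/1822 = 0.00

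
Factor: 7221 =3^1*29^1*83^1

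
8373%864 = 597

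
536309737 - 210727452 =325582285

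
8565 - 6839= 1726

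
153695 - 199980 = - 46285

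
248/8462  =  124/4231=0.03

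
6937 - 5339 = 1598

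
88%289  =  88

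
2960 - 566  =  2394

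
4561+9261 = 13822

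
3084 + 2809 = 5893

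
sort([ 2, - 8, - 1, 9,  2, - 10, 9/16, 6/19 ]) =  [-10,-8, - 1 , 6/19,  9/16, 2, 2, 9]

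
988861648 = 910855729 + 78005919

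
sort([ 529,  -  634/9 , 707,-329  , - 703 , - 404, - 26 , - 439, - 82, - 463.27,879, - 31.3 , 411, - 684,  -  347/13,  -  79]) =[-703, - 684,-463.27,- 439,-404,- 329,-82 , - 79, - 634/9, - 31.3,-347/13,- 26,411,  529,707,879 ]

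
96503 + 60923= 157426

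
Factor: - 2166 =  - 2^1*3^1*19^2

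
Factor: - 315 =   -  3^2*5^1*7^1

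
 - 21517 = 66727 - 88244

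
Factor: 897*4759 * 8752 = 37360738896 = 2^4*3^1*13^1*23^1  *547^1*  4759^1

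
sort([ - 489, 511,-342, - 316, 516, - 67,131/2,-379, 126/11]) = [ - 489, - 379,-342, - 316, - 67, 126/11, 131/2, 511,516]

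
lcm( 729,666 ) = 53946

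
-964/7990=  - 482/3995=- 0.12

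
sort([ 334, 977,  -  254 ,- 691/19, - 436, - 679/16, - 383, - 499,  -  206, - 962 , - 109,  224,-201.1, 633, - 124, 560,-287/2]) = [ - 962,-499, - 436, - 383,-254,-206, - 201.1, - 287/2, - 124, - 109, - 679/16, - 691/19,224, 334, 560, 633,977 ] 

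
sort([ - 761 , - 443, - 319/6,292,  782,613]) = [ - 761, - 443 , - 319/6,  292,613,782]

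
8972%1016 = 844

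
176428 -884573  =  -708145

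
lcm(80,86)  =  3440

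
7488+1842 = 9330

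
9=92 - 83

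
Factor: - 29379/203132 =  - 2^ ( - 2)*3^1*7^1*43^ ( - 1 )*1181^( - 1 )*1399^1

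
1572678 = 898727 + 673951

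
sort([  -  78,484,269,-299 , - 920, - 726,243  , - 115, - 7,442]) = [-920, - 726, - 299, -115, - 78,  -  7, 243,269, 442 , 484] 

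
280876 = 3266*86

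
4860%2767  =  2093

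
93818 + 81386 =175204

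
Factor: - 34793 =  - 11^1 * 3163^1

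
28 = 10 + 18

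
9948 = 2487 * 4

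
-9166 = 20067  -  29233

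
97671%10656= 1767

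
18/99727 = 18/99727 = 0.00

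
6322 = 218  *29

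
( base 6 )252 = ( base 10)104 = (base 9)125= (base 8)150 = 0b1101000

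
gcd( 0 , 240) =240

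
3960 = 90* 44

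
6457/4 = 1614 + 1/4= 1614.25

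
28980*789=22865220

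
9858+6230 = 16088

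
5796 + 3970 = 9766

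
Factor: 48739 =17^1*47^1 * 61^1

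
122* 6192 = 755424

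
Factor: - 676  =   - 2^2* 13^2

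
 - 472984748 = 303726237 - 776710985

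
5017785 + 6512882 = 11530667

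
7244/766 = 9+175/383 = 9.46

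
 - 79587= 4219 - 83806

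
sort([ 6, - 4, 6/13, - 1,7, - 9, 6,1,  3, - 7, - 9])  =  [ - 9, - 9, - 7, - 4, - 1 , 6/13,1,3,6, 6,  7]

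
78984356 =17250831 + 61733525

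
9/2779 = 9/2779=0.00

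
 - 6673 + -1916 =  - 8589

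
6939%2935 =1069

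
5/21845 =1/4369 = 0.00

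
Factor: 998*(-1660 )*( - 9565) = 2^3*5^2*83^1*499^1*1913^1 = 15846144200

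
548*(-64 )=  -  35072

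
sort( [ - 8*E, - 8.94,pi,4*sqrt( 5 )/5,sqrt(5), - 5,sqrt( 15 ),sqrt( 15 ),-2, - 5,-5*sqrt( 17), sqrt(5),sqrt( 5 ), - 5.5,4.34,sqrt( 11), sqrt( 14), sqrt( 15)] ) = [ - 8*E, - 5 * sqrt(17), - 8.94, - 5.5,- 5, - 5, - 2, 4 * sqrt(5) /5,  sqrt( 5 ),sqrt( 5 ),sqrt ( 5),pi , sqrt(11), sqrt (14),sqrt(15), sqrt(15 ), sqrt(15),4.34]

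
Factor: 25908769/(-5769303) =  - 3^(- 1 )*37^1*67^( - 1 )*28703^(-1 ) * 700237^1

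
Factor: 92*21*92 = 2^4*3^1*7^1 * 23^2 = 177744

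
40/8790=4/879 =0.00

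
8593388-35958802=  - 27365414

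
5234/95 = 55 + 9/95 = 55.09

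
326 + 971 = 1297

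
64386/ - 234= - 276 + 11/13  =  - 275.15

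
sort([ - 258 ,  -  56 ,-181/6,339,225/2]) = [-258, - 56,-181/6,225/2, 339]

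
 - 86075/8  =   - 10760+5/8  =  - 10759.38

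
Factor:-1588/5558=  - 2/7  =  -  2^1*7^(-1)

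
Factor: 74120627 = 7^1*10588661^1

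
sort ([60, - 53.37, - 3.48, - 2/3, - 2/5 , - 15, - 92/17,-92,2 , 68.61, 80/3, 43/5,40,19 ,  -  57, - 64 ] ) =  [  -  92, - 64 , - 57, - 53.37, - 15, - 92/17,  -  3.48, - 2/3, - 2/5,2,43/5,  19, 80/3,40 , 60, 68.61]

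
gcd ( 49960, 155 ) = 5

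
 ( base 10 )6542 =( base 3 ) 22222022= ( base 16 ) 198e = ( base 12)3952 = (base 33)608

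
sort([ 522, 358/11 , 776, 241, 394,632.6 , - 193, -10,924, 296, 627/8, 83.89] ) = [  -  193, - 10, 358/11,  627/8, 83.89,241, 296,394, 522,632.6,776,924 ] 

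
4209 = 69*61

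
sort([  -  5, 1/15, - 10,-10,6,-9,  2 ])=[-10 , - 10, - 9, - 5, 1/15, 2, 6]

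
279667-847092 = - 567425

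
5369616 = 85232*63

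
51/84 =17/28 = 0.61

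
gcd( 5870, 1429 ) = 1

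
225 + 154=379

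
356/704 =89/176 = 0.51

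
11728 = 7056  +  4672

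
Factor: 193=193^1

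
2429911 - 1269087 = 1160824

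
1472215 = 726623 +745592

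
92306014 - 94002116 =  - 1696102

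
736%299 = 138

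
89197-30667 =58530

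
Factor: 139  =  139^1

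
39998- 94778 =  - 54780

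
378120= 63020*6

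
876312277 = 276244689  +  600067588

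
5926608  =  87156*68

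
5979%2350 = 1279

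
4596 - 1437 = 3159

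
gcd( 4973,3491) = 1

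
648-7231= - 6583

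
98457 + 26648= 125105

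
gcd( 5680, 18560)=80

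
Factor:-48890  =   - 2^1*5^1 * 4889^1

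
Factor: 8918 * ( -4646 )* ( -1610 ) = 66707175080 = 2^3 * 5^1*7^4*13^1 * 23^2 * 101^1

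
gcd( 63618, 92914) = 2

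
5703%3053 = 2650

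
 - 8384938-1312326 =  - 9697264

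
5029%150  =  79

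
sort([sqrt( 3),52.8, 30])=[sqrt(3), 30,52.8]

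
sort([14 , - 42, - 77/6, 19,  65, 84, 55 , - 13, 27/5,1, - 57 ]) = [ - 57,- 42, - 13 , - 77/6,  1, 27/5,14,19,55 , 65,84] 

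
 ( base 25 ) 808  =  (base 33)4jp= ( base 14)1b7a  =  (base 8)11620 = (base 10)5008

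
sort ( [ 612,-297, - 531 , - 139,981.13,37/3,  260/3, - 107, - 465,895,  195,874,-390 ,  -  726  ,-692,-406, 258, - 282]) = [ - 726,-692, - 531, - 465,- 406, - 390, - 297, - 282, - 139,-107, 37/3,260/3, 195,258,612,874,  895, 981.13]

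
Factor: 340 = 2^2*5^1*17^1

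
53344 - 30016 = 23328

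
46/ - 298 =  - 23/149= - 0.15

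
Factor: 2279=43^1 * 53^1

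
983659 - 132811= 850848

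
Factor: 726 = 2^1 * 3^1 * 11^2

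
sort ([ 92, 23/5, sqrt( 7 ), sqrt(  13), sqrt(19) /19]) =[sqrt(19) /19,  sqrt( 7 ),sqrt (13),23/5, 92] 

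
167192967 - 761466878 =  - 594273911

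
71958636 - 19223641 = 52734995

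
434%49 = 42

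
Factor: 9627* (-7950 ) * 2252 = -172356031800 =-  2^3  *  3^2 * 5^2* 53^1 * 563^1*3209^1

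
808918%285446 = 238026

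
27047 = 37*731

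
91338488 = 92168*991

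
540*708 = 382320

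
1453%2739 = 1453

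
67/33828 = 67/33828 = 0.00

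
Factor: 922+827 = 1749=3^1*11^1*53^1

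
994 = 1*994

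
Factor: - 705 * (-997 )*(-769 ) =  - 540518565  =  -3^1*5^1*47^1* 769^1*997^1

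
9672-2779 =6893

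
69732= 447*156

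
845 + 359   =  1204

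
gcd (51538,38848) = 2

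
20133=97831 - 77698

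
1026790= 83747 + 943043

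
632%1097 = 632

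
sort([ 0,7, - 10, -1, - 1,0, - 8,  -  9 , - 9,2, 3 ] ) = [ - 10, -9, - 9, - 8, - 1, - 1,0,0, 2,3,  7 ]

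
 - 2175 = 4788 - 6963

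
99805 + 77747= 177552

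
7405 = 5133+2272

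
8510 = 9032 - 522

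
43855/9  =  4872 + 7/9 = 4872.78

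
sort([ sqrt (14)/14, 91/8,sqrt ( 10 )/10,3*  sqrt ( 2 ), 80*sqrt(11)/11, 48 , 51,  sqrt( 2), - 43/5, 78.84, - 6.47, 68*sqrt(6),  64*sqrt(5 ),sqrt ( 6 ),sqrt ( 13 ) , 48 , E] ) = [ -43/5, - 6.47,  sqrt ( 14) /14,  sqrt(10)/10,sqrt( 2) , sqrt ( 6),  E,sqrt( 13),  3 * sqrt ( 2),  91/8,80 * sqrt ( 11)/11, 48, 48,51,78.84, 64*sqrt( 5 ),  68*sqrt( 6 ) ] 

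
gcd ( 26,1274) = 26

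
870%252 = 114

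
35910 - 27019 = 8891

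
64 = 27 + 37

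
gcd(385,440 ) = 55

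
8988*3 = 26964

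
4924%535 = 109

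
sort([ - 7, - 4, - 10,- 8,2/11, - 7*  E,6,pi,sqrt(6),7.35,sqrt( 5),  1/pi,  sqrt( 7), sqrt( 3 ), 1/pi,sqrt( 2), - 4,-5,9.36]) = [ - 7*E,-10, - 8,- 7, - 5, - 4 , - 4, 2/11,1/pi , 1/pi,sqrt(2 ), sqrt(3),  sqrt(5 ), sqrt( 6) , sqrt( 7 ),pi,6,7.35, 9.36 ]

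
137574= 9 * 15286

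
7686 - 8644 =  - 958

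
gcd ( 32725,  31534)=1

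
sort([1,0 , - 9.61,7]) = [-9.61,0,1,7]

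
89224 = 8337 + 80887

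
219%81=57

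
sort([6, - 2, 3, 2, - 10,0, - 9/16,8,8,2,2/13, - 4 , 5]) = [ - 10, - 4, - 2, - 9/16,0,  2/13,2,2,3,5,6,8, 8]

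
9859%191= 118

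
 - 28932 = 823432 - 852364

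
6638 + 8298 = 14936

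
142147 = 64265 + 77882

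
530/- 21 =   -  26 + 16/21 = -  25.24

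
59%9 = 5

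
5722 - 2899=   2823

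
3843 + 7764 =11607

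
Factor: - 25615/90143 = - 235/827= - 5^1*47^1*827^( - 1 )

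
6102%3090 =3012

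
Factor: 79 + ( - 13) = 2^1*3^1*11^1  =  66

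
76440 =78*980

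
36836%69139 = 36836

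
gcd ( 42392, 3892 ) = 28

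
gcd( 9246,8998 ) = 2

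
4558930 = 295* 15454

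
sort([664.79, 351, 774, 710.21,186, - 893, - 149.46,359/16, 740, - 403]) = [ - 893, - 403, - 149.46, 359/16, 186,351, 664.79, 710.21,740,  774]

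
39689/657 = 60 + 269/657  =  60.41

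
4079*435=1774365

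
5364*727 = 3899628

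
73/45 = 73/45 = 1.62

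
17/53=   17/53 = 0.32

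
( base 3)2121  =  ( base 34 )22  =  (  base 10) 70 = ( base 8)106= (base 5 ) 240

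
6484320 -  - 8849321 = 15333641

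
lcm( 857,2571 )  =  2571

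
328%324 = 4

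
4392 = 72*61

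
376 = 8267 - 7891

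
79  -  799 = - 720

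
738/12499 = 738/12499 = 0.06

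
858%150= 108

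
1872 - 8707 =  - 6835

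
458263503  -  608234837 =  - 149971334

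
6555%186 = 45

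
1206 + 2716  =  3922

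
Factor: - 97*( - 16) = 2^4*97^1= 1552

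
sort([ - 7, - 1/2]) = [- 7,- 1/2 ] 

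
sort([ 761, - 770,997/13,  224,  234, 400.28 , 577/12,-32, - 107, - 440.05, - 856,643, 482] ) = [-856,-770, - 440.05, - 107, - 32, 577/12,  997/13 , 224,234,  400.28,482, 643, 761] 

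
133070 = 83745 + 49325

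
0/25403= 0=0.00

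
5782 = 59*98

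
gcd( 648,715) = 1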